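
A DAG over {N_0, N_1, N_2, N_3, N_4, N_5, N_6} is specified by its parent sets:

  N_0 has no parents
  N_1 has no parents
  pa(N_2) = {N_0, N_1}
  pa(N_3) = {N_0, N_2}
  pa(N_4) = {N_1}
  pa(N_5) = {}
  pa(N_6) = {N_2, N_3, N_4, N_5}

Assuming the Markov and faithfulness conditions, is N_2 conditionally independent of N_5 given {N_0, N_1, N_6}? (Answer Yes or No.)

Enumerating the 4 paths from N_2 to N_5 and testing each for blocking by {N_0, N_1, N_6}:
Path 1: N_2 ← N_1 → N_4 → N_6 ← N_5
  N_1 is a fork here and N_1 is conditioned on, so the path is blocked at N_1.
Path 2: N_2 ← N_0 → N_3 → N_6 ← N_5
  N_0 is a fork here and N_0 is conditioned on, so the path is blocked at N_0.
Path 3: N_2 → N_6 ← N_5
  N_6 is a collider and N_6 is conditioned on, which opens it — no node blocks this path, so it is active.
Path 4: N_2 → N_3 → N_6 ← N_5
  N_3 is a chain and N_3 is not conditioned on; N_6 is a collider and N_6 is conditioned on, which opens it — no node blocks this path, so it is active.
Because an active path exists, N_2 and N_5 are not d-separated.

No — N_2 and N_5 are not d-separated given {N_0, N_1, N_6}.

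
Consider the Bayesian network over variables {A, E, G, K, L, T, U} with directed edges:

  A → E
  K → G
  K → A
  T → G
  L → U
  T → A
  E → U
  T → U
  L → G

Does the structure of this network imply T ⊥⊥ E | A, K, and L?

Yes

6 paths connect T and E; each must be blocked for d-separation to hold:
Path 1: T → A → E
  A is a chain here and A is conditioned on, so the path is blocked at A.
Path 2: T → A ← K → G ← L → U ← E
  K is a fork here and K is conditioned on, so the path is blocked at K.
Path 3: T → U ← L → G ← K → A → E
  U is a collider here and neither U nor any of its descendants is conditioned on, so the collider stays closed — the path is blocked at U.
Path 4: T → U ← E
  U is a collider here and neither U nor any of its descendants is conditioned on, so the collider stays closed — the path is blocked at U.
Path 5: T → G ← L → U ← E
  G is a collider here and neither G nor any of its descendants is conditioned on, so the collider stays closed — the path is blocked at G.
Path 6: T → G ← K → A → E
  G is a collider here and neither G nor any of its descendants is conditioned on, so the collider stays closed — the path is blocked at G.
Every path is blocked, so T and E are d-separated given {A, K, L}.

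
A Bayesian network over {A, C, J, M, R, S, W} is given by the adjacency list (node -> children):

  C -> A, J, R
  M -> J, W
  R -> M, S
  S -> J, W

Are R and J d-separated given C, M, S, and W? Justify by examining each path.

Yes

Enumerating the 5 paths from R to J and testing each for blocking by {C, M, S, W}:
  1. R → S → W ← M → J — S:chain[blocks]; W:collider[open]; M:fork[blocks] ⇒ blocked
  2. R → S → J — S:chain[blocks] ⇒ blocked
  3. R ← C → J — C:fork[blocks] ⇒ blocked
  4. R → M → W ← S → J — M:chain[blocks]; W:collider[open]; S:fork[blocks] ⇒ blocked
  5. R → M → J — M:chain[blocks] ⇒ blocked
Since every path is blocked, d-separation holds.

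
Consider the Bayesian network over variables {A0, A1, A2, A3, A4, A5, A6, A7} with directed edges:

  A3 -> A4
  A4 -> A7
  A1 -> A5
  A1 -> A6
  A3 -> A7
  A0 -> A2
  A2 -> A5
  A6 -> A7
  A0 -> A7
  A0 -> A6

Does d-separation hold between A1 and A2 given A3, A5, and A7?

No

3 paths connect A1 and A2; each must be blocked for d-separation to hold:
Path 1: A1 → A6 ← A0 → A2
  A6 is a collider and its descendant A7 is conditioned on, which opens it; A0 is a fork and A0 is not conditioned on — no node blocks this path, so it is active.
Path 2: A1 → A6 → A7 ← A0 → A2
  A6 is a chain and A6 is not conditioned on; A7 is a collider and A7 is conditioned on, which opens it; A0 is a fork and A0 is not conditioned on — no node blocks this path, so it is active.
Path 3: A1 → A5 ← A2
  A5 is a collider and A5 is conditioned on, which opens it — no node blocks this path, so it is active.
Since the path A1 → A6 ← A0 → A2 is active, A1 and A2 are not d-separated given {A3, A5, A7}.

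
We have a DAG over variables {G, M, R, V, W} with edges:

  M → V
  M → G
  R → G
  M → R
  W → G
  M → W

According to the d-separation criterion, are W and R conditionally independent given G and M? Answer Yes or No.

No

We examine all 4 paths between W and R:
Path 1: W ← M → R
  M is a fork here and M is conditioned on, so the path is blocked at M.
Path 2: W ← M → G ← R
  M is a fork here and M is conditioned on, so the path is blocked at M.
Path 3: W → G ← M → R
  M is a fork here and M is conditioned on, so the path is blocked at M.
Path 4: W → G ← R
  G is a collider and G is conditioned on, which opens it — no node blocks this path, so it is active.
Since the path W → G ← R is active, W and R are not d-separated given {G, M}.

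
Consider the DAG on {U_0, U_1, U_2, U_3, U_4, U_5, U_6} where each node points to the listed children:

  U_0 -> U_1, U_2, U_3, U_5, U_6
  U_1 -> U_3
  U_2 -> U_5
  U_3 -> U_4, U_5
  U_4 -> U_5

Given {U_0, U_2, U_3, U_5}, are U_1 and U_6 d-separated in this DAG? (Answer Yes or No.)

Yes

There are 6 undirected paths between U_1 and U_6; checking each against the conditioning set {U_0, U_2, U_3, U_5}:
  1. U_1 ← U_0 → U_6 — U_0:fork[blocks] ⇒ blocked
  2. U_1 → U_3 → U_4 → U_5 ← U_0 → U_6 — U_3:chain[blocks]; U_4:chain[open]; U_5:collider[open]; U_0:fork[blocks] ⇒ blocked
  3. U_1 → U_3 → U_4 → U_5 ← U_2 ← U_0 → U_6 — U_3:chain[blocks]; U_4:chain[open]; U_5:collider[open]; U_2:chain[blocks]; U_0:fork[blocks] ⇒ blocked
  4. U_1 → U_3 ← U_0 → U_6 — U_3:collider[open]; U_0:fork[blocks] ⇒ blocked
  5. U_1 → U_3 → U_5 ← U_0 → U_6 — U_3:chain[blocks]; U_5:collider[open]; U_0:fork[blocks] ⇒ blocked
  6. U_1 → U_3 → U_5 ← U_2 ← U_0 → U_6 — U_3:chain[blocks]; U_5:collider[open]; U_2:chain[blocks]; U_0:fork[blocks] ⇒ blocked
All paths are blocked; U_1 ⊥ U_6 | {U_0, U_2, U_3, U_5} holds.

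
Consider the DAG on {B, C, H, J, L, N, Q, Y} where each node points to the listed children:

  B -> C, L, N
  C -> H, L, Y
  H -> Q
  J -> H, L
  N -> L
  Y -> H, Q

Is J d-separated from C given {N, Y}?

There are 6 undirected paths between J and C; checking each against the conditioning set {N, Y}:
Path 1: J → H → Q ← Y ← C
  Q is a collider here and neither Q nor any of its descendants is conditioned on, so the collider stays closed — the path is blocked at Q.
Path 2: J → H ← Y ← C
  H is a collider here and neither H nor any of its descendants is conditioned on, so the collider stays closed — the path is blocked at H.
Path 3: J → H ← C
  H is a collider here and neither H nor any of its descendants is conditioned on, so the collider stays closed — the path is blocked at H.
Path 4: J → L ← B → C
  L is a collider here and neither L nor any of its descendants is conditioned on, so the collider stays closed — the path is blocked at L.
Path 5: J → L ← N ← B → C
  L is a collider here and neither L nor any of its descendants is conditioned on, so the collider stays closed — the path is blocked at L.
Path 6: J → L ← C
  L is a collider here and neither L nor any of its descendants is conditioned on, so the collider stays closed — the path is blocked at L.
All paths are blocked; J ⊥ C | {N, Y} holds.

Yes — J and C are d-separated given {N, Y}.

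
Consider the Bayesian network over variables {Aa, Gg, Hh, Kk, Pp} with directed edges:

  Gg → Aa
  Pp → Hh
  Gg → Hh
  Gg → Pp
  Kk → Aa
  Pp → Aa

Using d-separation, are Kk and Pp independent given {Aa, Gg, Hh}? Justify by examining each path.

3 paths connect Kk and Pp; each must be blocked for d-separation to hold:
Path 1: Kk → Aa ← Pp
  Aa is a collider and Aa is conditioned on, which opens it — no node blocks this path, so it is active.
Path 2: Kk → Aa ← Gg → Hh ← Pp
  Gg is a fork here and Gg is conditioned on, so the path is blocked at Gg.
Path 3: Kk → Aa ← Gg → Pp
  Gg is a fork here and Gg is conditioned on, so the path is blocked at Gg.
Because an active path exists, Kk and Pp are not d-separated.

No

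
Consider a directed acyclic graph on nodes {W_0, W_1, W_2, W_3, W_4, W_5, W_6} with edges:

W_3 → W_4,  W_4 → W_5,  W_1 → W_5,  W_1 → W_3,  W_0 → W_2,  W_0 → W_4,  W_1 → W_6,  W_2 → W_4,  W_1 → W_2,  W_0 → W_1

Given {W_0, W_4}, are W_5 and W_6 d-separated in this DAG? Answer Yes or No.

There are 6 undirected paths between W_5 and W_6; checking each against the conditioning set {W_0, W_4}:
Path 1: W_5 ← W_1 → W_6
  W_1 is a fork and W_1 is not conditioned on — no node blocks this path, so it is active.
Path 2: W_5 ← W_4 ← W_3 ← W_1 → W_6
  W_4 is a chain here and W_4 is conditioned on, so the path is blocked at W_4.
Path 3: W_5 ← W_4 ← W_0 → W_1 → W_6
  W_4 is a chain here and W_4 is conditioned on, so the path is blocked at W_4.
Path 4: W_5 ← W_4 ← W_0 → W_2 ← W_1 → W_6
  W_4 is a chain here and W_4 is conditioned on, so the path is blocked at W_4.
Path 5: W_5 ← W_4 ← W_2 ← W_1 → W_6
  W_4 is a chain here and W_4 is conditioned on, so the path is blocked at W_4.
Path 6: W_5 ← W_4 ← W_2 ← W_0 → W_1 → W_6
  W_4 is a chain here and W_4 is conditioned on, so the path is blocked at W_4.
Because an active path exists, W_5 and W_6 are not d-separated.

No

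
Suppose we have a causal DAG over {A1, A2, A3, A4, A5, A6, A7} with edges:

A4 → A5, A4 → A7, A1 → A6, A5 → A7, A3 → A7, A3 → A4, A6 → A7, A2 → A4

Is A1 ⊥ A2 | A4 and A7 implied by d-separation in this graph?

3 paths connect A1 and A2; each must be blocked for d-separation to hold:
Path 1: A1 → A6 → A7 ← A5 ← A4 ← A2
  A4 is a chain here and A4 is conditioned on, so the path is blocked at A4.
Path 2: A1 → A6 → A7 ← A3 → A4 ← A2
  A6 is a chain and A6 is not conditioned on; A7 is a collider and A7 is conditioned on, which opens it; A3 is a fork and A3 is not conditioned on; A4 is a collider and A4 is conditioned on, which opens it — no node blocks this path, so it is active.
Path 3: A1 → A6 → A7 ← A4 ← A2
  A4 is a chain here and A4 is conditioned on, so the path is blocked at A4.
Because an active path exists, A1 and A2 are not d-separated.

No — A1 and A2 are not d-separated given {A4, A7}.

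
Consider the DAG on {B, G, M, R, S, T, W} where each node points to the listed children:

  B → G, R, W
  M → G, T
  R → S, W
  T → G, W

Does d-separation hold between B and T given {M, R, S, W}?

Enumerating the 4 paths from B to T and testing each for blocking by {M, R, S, W}:
  1. B → W ← T — W:collider[open] ⇒ active
  2. B → G ← M → T — G:collider[blocks]; M:fork[blocks] ⇒ blocked
  3. B → G ← T — G:collider[blocks] ⇒ blocked
  4. B → R → W ← T — R:chain[blocks]; W:collider[open] ⇒ blocked
Because an active path exists, B and T are not d-separated.

No — B and T are not d-separated given {M, R, S, W}.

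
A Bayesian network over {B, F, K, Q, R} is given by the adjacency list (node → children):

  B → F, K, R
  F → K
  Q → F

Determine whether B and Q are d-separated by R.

Yes — B and Q are d-separated given {R}.

We examine all 2 paths between B and Q:
Path 1: B → K ← F ← Q
  K is a collider here and neither K nor any of its descendants is conditioned on, so the collider stays closed — the path is blocked at K.
Path 2: B → F ← Q
  F is a collider here and neither F nor any of its descendants is conditioned on, so the collider stays closed — the path is blocked at F.
Since every path is blocked, d-separation holds.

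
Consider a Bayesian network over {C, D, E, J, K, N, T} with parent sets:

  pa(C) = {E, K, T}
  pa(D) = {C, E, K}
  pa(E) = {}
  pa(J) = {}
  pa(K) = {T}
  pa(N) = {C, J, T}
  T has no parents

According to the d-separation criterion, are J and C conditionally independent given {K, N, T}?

There are 5 undirected paths between J and C; checking each against the conditioning set {K, N, T}:
  1. J → N ← C — N:collider[open] ⇒ active
  2. J → N ← T → K → C — N:collider[open]; T:fork[blocks]; K:chain[blocks] ⇒ blocked
  3. J → N ← T → K → D ← E → C — N:collider[open]; T:fork[blocks]; K:chain[blocks]; D:collider[blocks]; E:fork[open] ⇒ blocked
  4. J → N ← T → K → D ← C — N:collider[open]; T:fork[blocks]; K:chain[blocks]; D:collider[blocks] ⇒ blocked
  5. J → N ← T → C — N:collider[open]; T:fork[blocks] ⇒ blocked
Because an active path exists, J and C are not d-separated.

No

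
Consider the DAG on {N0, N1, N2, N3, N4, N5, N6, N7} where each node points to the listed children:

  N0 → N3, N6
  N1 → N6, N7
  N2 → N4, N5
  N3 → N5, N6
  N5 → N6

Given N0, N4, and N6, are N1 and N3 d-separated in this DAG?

3 paths connect N1 and N3; each must be blocked for d-separation to hold:
Path 1: N1 → N6 ← N0 → N3
  N0 is a fork here and N0 is conditioned on, so the path is blocked at N0.
Path 2: N1 → N6 ← N5 ← N3
  N6 is a collider and N6 is conditioned on, which opens it; N5 is a chain and N5 is not conditioned on — no node blocks this path, so it is active.
Path 3: N1 → N6 ← N3
  N6 is a collider and N6 is conditioned on, which opens it — no node blocks this path, so it is active.
At least one path is unblocked, so d-separation fails.

No — N1 and N3 are not d-separated given {N0, N4, N6}.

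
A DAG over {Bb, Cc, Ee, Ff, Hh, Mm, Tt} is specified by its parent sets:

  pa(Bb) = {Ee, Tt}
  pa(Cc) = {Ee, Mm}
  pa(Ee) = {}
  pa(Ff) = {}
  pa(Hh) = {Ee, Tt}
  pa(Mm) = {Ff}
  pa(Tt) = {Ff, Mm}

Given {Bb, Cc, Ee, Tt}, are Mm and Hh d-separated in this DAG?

Yes

We examine all 6 paths between Mm and Hh:
Path 1: Mm → Tt → Bb ← Ee → Hh
  Tt is a chain here and Tt is conditioned on, so the path is blocked at Tt.
Path 2: Mm → Tt → Hh
  Tt is a chain here and Tt is conditioned on, so the path is blocked at Tt.
Path 3: Mm → Cc ← Ee → Bb ← Tt → Hh
  Ee is a fork here and Ee is conditioned on, so the path is blocked at Ee.
Path 4: Mm → Cc ← Ee → Hh
  Ee is a fork here and Ee is conditioned on, so the path is blocked at Ee.
Path 5: Mm ← Ff → Tt → Bb ← Ee → Hh
  Tt is a chain here and Tt is conditioned on, so the path is blocked at Tt.
Path 6: Mm ← Ff → Tt → Hh
  Tt is a chain here and Tt is conditioned on, so the path is blocked at Tt.
All paths are blocked; Mm ⊥ Hh | {Bb, Cc, Ee, Tt} holds.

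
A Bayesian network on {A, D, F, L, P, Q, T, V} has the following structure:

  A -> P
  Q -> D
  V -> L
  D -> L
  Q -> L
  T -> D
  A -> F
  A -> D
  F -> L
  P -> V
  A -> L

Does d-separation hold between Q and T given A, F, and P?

There are 5 undirected paths between Q and T; checking each against the conditioning set {A, F, P}:
Path 1: Q → L ← F ← A → D ← T
  L is a collider here and neither L nor any of its descendants is conditioned on, so the collider stays closed — the path is blocked at L.
Path 2: Q → L ← V ← P ← A → D ← T
  L is a collider here and neither L nor any of its descendants is conditioned on, so the collider stays closed — the path is blocked at L.
Path 3: Q → L ← A → D ← T
  L is a collider here and neither L nor any of its descendants is conditioned on, so the collider stays closed — the path is blocked at L.
Path 4: Q → L ← D ← T
  L is a collider here and neither L nor any of its descendants is conditioned on, so the collider stays closed — the path is blocked at L.
Path 5: Q → D ← T
  D is a collider here and neither D nor any of its descendants is conditioned on, so the collider stays closed — the path is blocked at D.
Since every path is blocked, d-separation holds.

Yes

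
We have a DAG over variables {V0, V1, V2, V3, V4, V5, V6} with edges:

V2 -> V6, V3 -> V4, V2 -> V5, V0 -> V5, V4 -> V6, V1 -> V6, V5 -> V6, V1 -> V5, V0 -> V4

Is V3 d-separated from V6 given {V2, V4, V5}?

No

There are 4 undirected paths between V3 and V6; checking each against the conditioning set {V2, V4, V5}:
Path 1: V3 → V4 ← V0 → V5 ← V2 → V6
  V2 is a fork here and V2 is conditioned on, so the path is blocked at V2.
Path 2: V3 → V4 ← V0 → V5 → V6
  V5 is a chain here and V5 is conditioned on, so the path is blocked at V5.
Path 3: V3 → V4 ← V0 → V5 ← V1 → V6
  V4 is a collider and V4 is conditioned on, which opens it; V0 is a fork and V0 is not conditioned on; V5 is a collider and V5 is conditioned on, which opens it; V1 is a fork and V1 is not conditioned on — no node blocks this path, so it is active.
Path 4: V3 → V4 → V6
  V4 is a chain here and V4 is conditioned on, so the path is blocked at V4.
Because an active path exists, V3 and V6 are not d-separated.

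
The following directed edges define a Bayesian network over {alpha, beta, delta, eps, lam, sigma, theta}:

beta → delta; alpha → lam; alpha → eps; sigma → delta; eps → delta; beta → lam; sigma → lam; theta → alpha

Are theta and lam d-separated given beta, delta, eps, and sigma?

Enumerating the 3 paths from theta to lam and testing each for blocking by {beta, delta, eps, sigma}:
  1. theta → alpha → lam — alpha:chain[open] ⇒ active
  2. theta → alpha → eps → delta ← beta → lam — alpha:chain[open]; eps:chain[blocks]; delta:collider[open]; beta:fork[blocks] ⇒ blocked
  3. theta → alpha → eps → delta ← sigma → lam — alpha:chain[open]; eps:chain[blocks]; delta:collider[open]; sigma:fork[blocks] ⇒ blocked
Because an active path exists, theta and lam are not d-separated.

No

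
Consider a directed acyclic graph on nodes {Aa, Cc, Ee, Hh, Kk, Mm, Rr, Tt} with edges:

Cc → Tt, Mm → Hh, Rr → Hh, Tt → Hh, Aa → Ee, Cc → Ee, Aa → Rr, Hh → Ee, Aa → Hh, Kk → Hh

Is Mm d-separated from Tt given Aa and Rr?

We examine all 4 paths between Mm and Tt:
Path 1: Mm → Hh ← Tt
  Hh is a collider here and neither Hh nor any of its descendants is conditioned on, so the collider stays closed — the path is blocked at Hh.
Path 2: Mm → Hh ← Rr ← Aa → Ee ← Cc → Tt
  Hh is a collider here and neither Hh nor any of its descendants is conditioned on, so the collider stays closed — the path is blocked at Hh.
Path 3: Mm → Hh ← Aa → Ee ← Cc → Tt
  Hh is a collider here and neither Hh nor any of its descendants is conditioned on, so the collider stays closed — the path is blocked at Hh.
Path 4: Mm → Hh → Ee ← Cc → Tt
  Ee is a collider here and neither Ee nor any of its descendants is conditioned on, so the collider stays closed — the path is blocked at Ee.
All paths are blocked; Mm ⊥ Tt | {Aa, Rr} holds.

Yes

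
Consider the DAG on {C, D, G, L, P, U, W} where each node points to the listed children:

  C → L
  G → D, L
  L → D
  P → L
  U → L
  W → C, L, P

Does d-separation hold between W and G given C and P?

6 paths connect W and G; each must be blocked for d-separation to hold:
Path 1: W → P → L ← G
  P is a chain here and P is conditioned on, so the path is blocked at P.
Path 2: W → P → L → D ← G
  P is a chain here and P is conditioned on, so the path is blocked at P.
Path 3: W → C → L ← G
  C is a chain here and C is conditioned on, so the path is blocked at C.
Path 4: W → C → L → D ← G
  C is a chain here and C is conditioned on, so the path is blocked at C.
Path 5: W → L ← G
  L is a collider here and neither L nor any of its descendants is conditioned on, so the collider stays closed — the path is blocked at L.
Path 6: W → L → D ← G
  D is a collider here and neither D nor any of its descendants is conditioned on, so the collider stays closed — the path is blocked at D.
Every path is blocked, so W and G are d-separated given {C, P}.

Yes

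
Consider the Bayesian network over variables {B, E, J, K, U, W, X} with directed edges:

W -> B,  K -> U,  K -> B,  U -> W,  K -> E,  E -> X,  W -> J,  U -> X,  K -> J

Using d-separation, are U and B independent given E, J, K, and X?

There are 6 undirected paths between U and B; checking each against the conditioning set {E, J, K, X}:
Path 1: U ← K → J ← W → B
  K is a fork here and K is conditioned on, so the path is blocked at K.
Path 2: U ← K → B
  K is a fork here and K is conditioned on, so the path is blocked at K.
Path 3: U → W → J ← K → B
  K is a fork here and K is conditioned on, so the path is blocked at K.
Path 4: U → W → B
  W is a chain and W is not conditioned on — no node blocks this path, so it is active.
Path 5: U → X ← E ← K → J ← W → B
  E is a chain here and E is conditioned on, so the path is blocked at E.
Path 6: U → X ← E ← K → B
  E is a chain here and E is conditioned on, so the path is blocked at E.
Since the path U → W → B is active, U and B are not d-separated given {E, J, K, X}.

No — U and B are not d-separated given {E, J, K, X}.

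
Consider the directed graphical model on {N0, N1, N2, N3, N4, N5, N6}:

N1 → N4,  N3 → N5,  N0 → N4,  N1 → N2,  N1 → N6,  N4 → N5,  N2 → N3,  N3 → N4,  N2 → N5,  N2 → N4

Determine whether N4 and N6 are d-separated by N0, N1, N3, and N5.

Yes — N4 and N6 are d-separated given {N0, N1, N3, N5}.

6 paths connect N4 and N6; each must be blocked for d-separation to hold:
Path 1: N4 ← N1 → N6
  N1 is a fork here and N1 is conditioned on, so the path is blocked at N1.
Path 2: N4 → N5 ← N2 ← N1 → N6
  N1 is a fork here and N1 is conditioned on, so the path is blocked at N1.
Path 3: N4 → N5 ← N3 ← N2 ← N1 → N6
  N3 is a chain here and N3 is conditioned on, so the path is blocked at N3.
Path 4: N4 ← N2 ← N1 → N6
  N1 is a fork here and N1 is conditioned on, so the path is blocked at N1.
Path 5: N4 ← N3 → N5 ← N2 ← N1 → N6
  N3 is a fork here and N3 is conditioned on, so the path is blocked at N3.
Path 6: N4 ← N3 ← N2 ← N1 → N6
  N3 is a chain here and N3 is conditioned on, so the path is blocked at N3.
All paths are blocked; N4 ⊥ N6 | {N0, N1, N3, N5} holds.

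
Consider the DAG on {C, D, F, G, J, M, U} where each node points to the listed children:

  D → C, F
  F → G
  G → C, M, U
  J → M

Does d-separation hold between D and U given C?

2 paths connect D and U; each must be blocked for d-separation to hold:
Path 1: D → C ← G → U
  C is a collider and C is conditioned on, which opens it; G is a fork and G is not conditioned on — no node blocks this path, so it is active.
Path 2: D → F → G → U
  F is a chain and F is not conditioned on; G is a chain and G is not conditioned on — no node blocks this path, so it is active.
At least one path is unblocked, so d-separation fails.

No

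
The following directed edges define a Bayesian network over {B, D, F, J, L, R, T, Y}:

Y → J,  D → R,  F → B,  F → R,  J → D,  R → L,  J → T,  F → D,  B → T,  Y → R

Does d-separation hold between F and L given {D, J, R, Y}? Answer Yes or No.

We examine all 5 paths between F and L:
Path 1: F → B → T ← J ← Y → R → L
  T is a collider here and neither T nor any of its descendants is conditioned on, so the collider stays closed — the path is blocked at T.
Path 2: F → B → T ← J → D → R → L
  T is a collider here and neither T nor any of its descendants is conditioned on, so the collider stays closed — the path is blocked at T.
Path 3: F → R → L
  R is a chain here and R is conditioned on, so the path is blocked at R.
Path 4: F → D ← J ← Y → R → L
  J is a chain here and J is conditioned on, so the path is blocked at J.
Path 5: F → D → R → L
  D is a chain here and D is conditioned on, so the path is blocked at D.
Every path is blocked, so F and L are d-separated given {D, J, R, Y}.

Yes — F and L are d-separated given {D, J, R, Y}.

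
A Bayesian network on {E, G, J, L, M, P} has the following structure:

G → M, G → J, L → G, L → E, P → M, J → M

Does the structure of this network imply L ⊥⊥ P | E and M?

No

2 paths connect L and P; each must be blocked for d-separation to hold:
Path 1: L → G → J → M ← P
  G is a chain and G is not conditioned on; J is a chain and J is not conditioned on; M is a collider and M is conditioned on, which opens it — no node blocks this path, so it is active.
Path 2: L → G → M ← P
  G is a chain and G is not conditioned on; M is a collider and M is conditioned on, which opens it — no node blocks this path, so it is active.
Because an active path exists, L and P are not d-separated.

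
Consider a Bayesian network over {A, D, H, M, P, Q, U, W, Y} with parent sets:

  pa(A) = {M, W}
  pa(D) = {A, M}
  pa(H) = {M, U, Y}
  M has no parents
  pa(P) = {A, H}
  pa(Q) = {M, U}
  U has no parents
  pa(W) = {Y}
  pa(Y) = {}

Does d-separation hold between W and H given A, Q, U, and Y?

6 paths connect W and H; each must be blocked for d-separation to hold:
Path 1: W → A → P ← H
  A is a chain here and A is conditioned on, so the path is blocked at A.
Path 2: W → A ← M → Q ← U → H
  U is a fork here and U is conditioned on, so the path is blocked at U.
Path 3: W → A ← M → H
  A is a collider and A is conditioned on, which opens it; M is a fork and M is not conditioned on — no node blocks this path, so it is active.
Path 4: W → A → D ← M → Q ← U → H
  A is a chain here and A is conditioned on, so the path is blocked at A.
Path 5: W → A → D ← M → H
  A is a chain here and A is conditioned on, so the path is blocked at A.
Path 6: W ← Y → H
  Y is a fork here and Y is conditioned on, so the path is blocked at Y.
Since the path W → A ← M → H is active, W and H are not d-separated given {A, Q, U, Y}.

No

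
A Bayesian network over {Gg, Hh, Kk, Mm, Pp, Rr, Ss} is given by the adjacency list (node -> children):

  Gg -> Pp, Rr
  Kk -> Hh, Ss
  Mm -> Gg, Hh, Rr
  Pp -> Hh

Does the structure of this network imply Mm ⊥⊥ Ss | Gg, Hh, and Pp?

3 paths connect Mm and Ss; each must be blocked for d-separation to hold:
  1. Mm → Hh ← Kk → Ss — Hh:collider[open]; Kk:fork[open] ⇒ active
  2. Mm → Rr ← Gg → Pp → Hh ← Kk → Ss — Rr:collider[blocks]; Gg:fork[blocks]; Pp:chain[blocks]; Hh:collider[open]; Kk:fork[open] ⇒ blocked
  3. Mm → Gg → Pp → Hh ← Kk → Ss — Gg:chain[blocks]; Pp:chain[blocks]; Hh:collider[open]; Kk:fork[open] ⇒ blocked
Since the path Mm → Hh ← Kk → Ss is active, Mm and Ss are not d-separated given {Gg, Hh, Pp}.

No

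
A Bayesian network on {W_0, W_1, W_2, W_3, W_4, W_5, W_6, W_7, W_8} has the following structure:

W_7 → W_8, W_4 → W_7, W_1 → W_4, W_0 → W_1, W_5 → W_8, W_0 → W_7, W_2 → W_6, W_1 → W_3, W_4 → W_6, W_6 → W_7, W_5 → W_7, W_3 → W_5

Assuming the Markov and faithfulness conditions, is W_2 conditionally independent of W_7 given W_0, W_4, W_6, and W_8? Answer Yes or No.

5 paths connect W_2 and W_7; each must be blocked for d-separation to hold:
Path 1: W_2 → W_6 → W_7
  W_6 is a chain here and W_6 is conditioned on, so the path is blocked at W_6.
Path 2: W_2 → W_6 ← W_4 → W_7
  W_4 is a fork here and W_4 is conditioned on, so the path is blocked at W_4.
Path 3: W_2 → W_6 ← W_4 ← W_1 ← W_0 → W_7
  W_4 is a chain here and W_4 is conditioned on, so the path is blocked at W_4.
Path 4: W_2 → W_6 ← W_4 ← W_1 → W_3 → W_5 → W_7
  W_4 is a chain here and W_4 is conditioned on, so the path is blocked at W_4.
Path 5: W_2 → W_6 ← W_4 ← W_1 → W_3 → W_5 → W_8 ← W_7
  W_4 is a chain here and W_4 is conditioned on, so the path is blocked at W_4.
Every path is blocked, so W_2 and W_7 are d-separated given {W_0, W_4, W_6, W_8}.

Yes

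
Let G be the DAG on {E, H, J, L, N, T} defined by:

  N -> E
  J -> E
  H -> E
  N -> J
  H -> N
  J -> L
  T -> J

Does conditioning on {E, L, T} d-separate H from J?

There are 4 undirected paths between H and J; checking each against the conditioning set {E, L, T}:
Path 1: H → E ← J
  E is a collider and E is conditioned on, which opens it — no node blocks this path, so it is active.
Path 2: H → E ← N → J
  E is a collider and E is conditioned on, which opens it; N is a fork and N is not conditioned on — no node blocks this path, so it is active.
Path 3: H → N → E ← J
  N is a chain and N is not conditioned on; E is a collider and E is conditioned on, which opens it — no node blocks this path, so it is active.
Path 4: H → N → J
  N is a chain and N is not conditioned on — no node blocks this path, so it is active.
Because an active path exists, H and J are not d-separated.

No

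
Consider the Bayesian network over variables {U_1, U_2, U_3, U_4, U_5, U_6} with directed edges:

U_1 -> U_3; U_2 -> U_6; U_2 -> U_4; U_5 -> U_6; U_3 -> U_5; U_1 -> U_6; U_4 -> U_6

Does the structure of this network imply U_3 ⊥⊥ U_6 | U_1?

Enumerating the 2 paths from U_3 to U_6 and testing each for blocking by {U_1}:
Path 1: U_3 → U_5 → U_6
  U_5 is a chain and U_5 is not conditioned on — no node blocks this path, so it is active.
Path 2: U_3 ← U_1 → U_6
  U_1 is a fork here and U_1 is conditioned on, so the path is blocked at U_1.
Since the path U_3 → U_5 → U_6 is active, U_3 and U_6 are not d-separated given {U_1}.

No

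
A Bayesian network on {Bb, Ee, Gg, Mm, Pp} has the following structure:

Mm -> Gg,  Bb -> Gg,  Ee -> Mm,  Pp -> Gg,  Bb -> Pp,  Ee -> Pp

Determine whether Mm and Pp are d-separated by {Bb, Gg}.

No — Mm and Pp are not d-separated given {Bb, Gg}.

3 paths connect Mm and Pp; each must be blocked for d-separation to hold:
Path 1: Mm → Gg ← Pp
  Gg is a collider and Gg is conditioned on, which opens it — no node blocks this path, so it is active.
Path 2: Mm → Gg ← Bb → Pp
  Bb is a fork here and Bb is conditioned on, so the path is blocked at Bb.
Path 3: Mm ← Ee → Pp
  Ee is a fork and Ee is not conditioned on — no node blocks this path, so it is active.
At least one path is unblocked, so d-separation fails.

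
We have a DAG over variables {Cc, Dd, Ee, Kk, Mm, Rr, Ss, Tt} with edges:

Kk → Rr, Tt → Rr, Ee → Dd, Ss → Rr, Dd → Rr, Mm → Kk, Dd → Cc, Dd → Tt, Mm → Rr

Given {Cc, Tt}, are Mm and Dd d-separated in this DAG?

Yes — Mm and Dd are d-separated given {Cc, Tt}.

There are 4 undirected paths between Mm and Dd; checking each against the conditioning set {Cc, Tt}:
Path 1: Mm → Rr ← Dd
  Rr is a collider here and neither Rr nor any of its descendants is conditioned on, so the collider stays closed — the path is blocked at Rr.
Path 2: Mm → Rr ← Tt ← Dd
  Rr is a collider here and neither Rr nor any of its descendants is conditioned on, so the collider stays closed — the path is blocked at Rr.
Path 3: Mm → Kk → Rr ← Dd
  Rr is a collider here and neither Rr nor any of its descendants is conditioned on, so the collider stays closed — the path is blocked at Rr.
Path 4: Mm → Kk → Rr ← Tt ← Dd
  Rr is a collider here and neither Rr nor any of its descendants is conditioned on, so the collider stays closed — the path is blocked at Rr.
Since every path is blocked, d-separation holds.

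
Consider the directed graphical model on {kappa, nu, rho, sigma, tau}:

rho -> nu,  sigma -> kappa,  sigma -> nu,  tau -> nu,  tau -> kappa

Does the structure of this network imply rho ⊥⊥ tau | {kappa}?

2 paths connect rho and tau; each must be blocked for d-separation to hold:
  1. rho → nu ← tau — nu:collider[blocks] ⇒ blocked
  2. rho → nu ← sigma → kappa ← tau — nu:collider[blocks]; sigma:fork[open]; kappa:collider[open] ⇒ blocked
All paths are blocked; rho ⊥ tau | {kappa} holds.

Yes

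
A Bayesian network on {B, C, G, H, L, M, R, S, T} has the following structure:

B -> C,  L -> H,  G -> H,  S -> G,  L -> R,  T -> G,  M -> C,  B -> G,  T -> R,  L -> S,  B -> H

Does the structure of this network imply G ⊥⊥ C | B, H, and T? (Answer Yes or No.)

We examine all 4 paths between G and C:
  1. G ← S ← L → H ← B → C — S:chain[open]; L:fork[open]; H:collider[open]; B:fork[blocks] ⇒ blocked
  2. G ← T → R ← L → H ← B → C — T:fork[blocks]; R:collider[blocks]; L:fork[open]; H:collider[open]; B:fork[blocks] ⇒ blocked
  3. G → H ← B → C — H:collider[open]; B:fork[blocks] ⇒ blocked
  4. G ← B → C — B:fork[blocks] ⇒ blocked
All paths are blocked; G ⊥ C | {B, H, T} holds.

Yes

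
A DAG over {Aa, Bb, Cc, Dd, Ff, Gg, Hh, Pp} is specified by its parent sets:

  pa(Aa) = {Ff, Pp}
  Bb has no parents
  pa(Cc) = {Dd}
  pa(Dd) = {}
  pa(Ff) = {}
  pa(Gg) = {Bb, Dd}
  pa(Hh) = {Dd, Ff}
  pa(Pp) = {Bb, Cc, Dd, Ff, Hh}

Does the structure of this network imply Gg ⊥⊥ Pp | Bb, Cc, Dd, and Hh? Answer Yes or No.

Yes

There are 6 undirected paths between Gg and Pp; checking each against the conditioning set {Bb, Cc, Dd, Hh}:
Path 1: Gg ← Dd → Hh ← Ff → Aa ← Pp
  Dd is a fork here and Dd is conditioned on, so the path is blocked at Dd.
Path 2: Gg ← Dd → Hh ← Ff → Pp
  Dd is a fork here and Dd is conditioned on, so the path is blocked at Dd.
Path 3: Gg ← Dd → Hh → Pp
  Dd is a fork here and Dd is conditioned on, so the path is blocked at Dd.
Path 4: Gg ← Dd → Pp
  Dd is a fork here and Dd is conditioned on, so the path is blocked at Dd.
Path 5: Gg ← Dd → Cc → Pp
  Dd is a fork here and Dd is conditioned on, so the path is blocked at Dd.
Path 6: Gg ← Bb → Pp
  Bb is a fork here and Bb is conditioned on, so the path is blocked at Bb.
All paths are blocked; Gg ⊥ Pp | {Bb, Cc, Dd, Hh} holds.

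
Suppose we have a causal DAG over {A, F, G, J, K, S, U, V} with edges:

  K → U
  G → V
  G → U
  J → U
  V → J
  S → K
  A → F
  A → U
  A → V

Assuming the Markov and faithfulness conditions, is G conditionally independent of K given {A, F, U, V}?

No

3 paths connect G and K; each must be blocked for d-separation to hold:
  1. G → U ← K — U:collider[open] ⇒ active
  2. G → V ← A → U ← K — V:collider[open]; A:fork[blocks]; U:collider[open] ⇒ blocked
  3. G → V → J → U ← K — V:chain[blocks]; J:chain[open]; U:collider[open] ⇒ blocked
At least one path is unblocked, so d-separation fails.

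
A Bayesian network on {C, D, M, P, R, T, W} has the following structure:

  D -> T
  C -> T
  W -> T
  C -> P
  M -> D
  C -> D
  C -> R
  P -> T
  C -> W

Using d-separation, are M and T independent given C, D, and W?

Yes

There are 4 undirected paths between M and T; checking each against the conditioning set {C, D, W}:
Path 1: M → D → T
  D is a chain here and D is conditioned on, so the path is blocked at D.
Path 2: M → D ← C → P → T
  C is a fork here and C is conditioned on, so the path is blocked at C.
Path 3: M → D ← C → T
  C is a fork here and C is conditioned on, so the path is blocked at C.
Path 4: M → D ← C → W → T
  C is a fork here and C is conditioned on, so the path is blocked at C.
Since every path is blocked, d-separation holds.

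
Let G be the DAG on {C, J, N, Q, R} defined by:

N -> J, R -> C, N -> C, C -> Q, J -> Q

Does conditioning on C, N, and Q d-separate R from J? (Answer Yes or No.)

Enumerating the 2 paths from R to J and testing each for blocking by {C, N, Q}:
Path 1: R → C → Q ← J
  C is a chain here and C is conditioned on, so the path is blocked at C.
Path 2: R → C ← N → J
  N is a fork here and N is conditioned on, so the path is blocked at N.
Every path is blocked, so R and J are d-separated given {C, N, Q}.

Yes — R and J are d-separated given {C, N, Q}.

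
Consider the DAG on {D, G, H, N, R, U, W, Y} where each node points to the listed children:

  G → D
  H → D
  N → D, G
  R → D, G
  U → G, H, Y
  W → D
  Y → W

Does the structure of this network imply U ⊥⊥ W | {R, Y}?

Yes

Enumerating the 5 paths from U to W and testing each for blocking by {R, Y}:
Path 1: U → G ← N → D ← W
  G is a collider here and neither G nor any of its descendants is conditioned on, so the collider stays closed — the path is blocked at G.
Path 2: U → G ← R → D ← W
  G is a collider here and neither G nor any of its descendants is conditioned on, so the collider stays closed — the path is blocked at G.
Path 3: U → G → D ← W
  D is a collider here and neither D nor any of its descendants is conditioned on, so the collider stays closed — the path is blocked at D.
Path 4: U → Y → W
  Y is a chain here and Y is conditioned on, so the path is blocked at Y.
Path 5: U → H → D ← W
  D is a collider here and neither D nor any of its descendants is conditioned on, so the collider stays closed — the path is blocked at D.
Every path is blocked, so U and W are d-separated given {R, Y}.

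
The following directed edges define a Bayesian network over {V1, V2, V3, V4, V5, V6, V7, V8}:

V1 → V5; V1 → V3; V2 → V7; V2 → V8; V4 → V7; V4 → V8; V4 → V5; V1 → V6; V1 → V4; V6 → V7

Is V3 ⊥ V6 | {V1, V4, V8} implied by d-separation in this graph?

Yes

There are 5 undirected paths between V3 and V6; checking each against the conditioning set {V1, V4, V8}:
Path 1: V3 ← V1 → V4 → V7 ← V6
  V1 is a fork here and V1 is conditioned on, so the path is blocked at V1.
Path 2: V3 ← V1 → V4 → V8 ← V2 → V7 ← V6
  V1 is a fork here and V1 is conditioned on, so the path is blocked at V1.
Path 3: V3 ← V1 → V6
  V1 is a fork here and V1 is conditioned on, so the path is blocked at V1.
Path 4: V3 ← V1 → V5 ← V4 → V7 ← V6
  V1 is a fork here and V1 is conditioned on, so the path is blocked at V1.
Path 5: V3 ← V1 → V5 ← V4 → V8 ← V2 → V7 ← V6
  V1 is a fork here and V1 is conditioned on, so the path is blocked at V1.
Since every path is blocked, d-separation holds.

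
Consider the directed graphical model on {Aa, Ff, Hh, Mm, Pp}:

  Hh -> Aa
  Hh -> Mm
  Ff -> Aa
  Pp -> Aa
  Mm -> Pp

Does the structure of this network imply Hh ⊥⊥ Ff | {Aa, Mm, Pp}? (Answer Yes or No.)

No — Hh and Ff are not d-separated given {Aa, Mm, Pp}.

2 paths connect Hh and Ff; each must be blocked for d-separation to hold:
Path 1: Hh → Aa ← Ff
  Aa is a collider and Aa is conditioned on, which opens it — no node blocks this path, so it is active.
Path 2: Hh → Mm → Pp → Aa ← Ff
  Mm is a chain here and Mm is conditioned on, so the path is blocked at Mm.
Since the path Hh → Aa ← Ff is active, Hh and Ff are not d-separated given {Aa, Mm, Pp}.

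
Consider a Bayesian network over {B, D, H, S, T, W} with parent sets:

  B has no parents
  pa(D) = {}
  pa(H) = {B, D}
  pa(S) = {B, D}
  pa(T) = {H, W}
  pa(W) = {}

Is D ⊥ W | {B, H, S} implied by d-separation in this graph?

We examine all 2 paths between D and W:
Path 1: D → S ← B → H → T ← W
  B is a fork here and B is conditioned on, so the path is blocked at B.
Path 2: D → H → T ← W
  H is a chain here and H is conditioned on, so the path is blocked at H.
Every path is blocked, so D and W are d-separated given {B, H, S}.

Yes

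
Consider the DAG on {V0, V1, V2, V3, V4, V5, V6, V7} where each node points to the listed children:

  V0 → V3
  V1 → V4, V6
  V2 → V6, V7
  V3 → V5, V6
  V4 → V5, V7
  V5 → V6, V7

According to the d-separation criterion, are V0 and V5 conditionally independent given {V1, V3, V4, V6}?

Yes

There are 6 undirected paths between V0 and V5; checking each against the conditioning set {V1, V3, V4, V6}:
Path 1: V0 → V3 → V6 ← V1 → V4 → V5
  V3 is a chain here and V3 is conditioned on, so the path is blocked at V3.
Path 2: V0 → V3 → V6 ← V1 → V4 → V7 ← V5
  V3 is a chain here and V3 is conditioned on, so the path is blocked at V3.
Path 3: V0 → V3 → V6 ← V2 → V7 ← V4 → V5
  V3 is a chain here and V3 is conditioned on, so the path is blocked at V3.
Path 4: V0 → V3 → V6 ← V2 → V7 ← V5
  V3 is a chain here and V3 is conditioned on, so the path is blocked at V3.
Path 5: V0 → V3 → V6 ← V5
  V3 is a chain here and V3 is conditioned on, so the path is blocked at V3.
Path 6: V0 → V3 → V5
  V3 is a chain here and V3 is conditioned on, so the path is blocked at V3.
All paths are blocked; V0 ⊥ V5 | {V1, V3, V4, V6} holds.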